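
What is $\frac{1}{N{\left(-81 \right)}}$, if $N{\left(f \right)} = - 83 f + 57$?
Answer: $\frac{1}{6780} \approx 0.00014749$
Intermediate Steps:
$N{\left(f \right)} = 57 - 83 f$
$\frac{1}{N{\left(-81 \right)}} = \frac{1}{57 - -6723} = \frac{1}{57 + 6723} = \frac{1}{6780}$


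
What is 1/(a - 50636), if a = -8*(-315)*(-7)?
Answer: -1/68276 ≈ -1.4646e-5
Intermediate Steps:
a = -17640 (a = 2520*(-7) = -17640)
1/(a - 50636) = 1/(-17640 - 50636) = 1/(-68276) = -1/68276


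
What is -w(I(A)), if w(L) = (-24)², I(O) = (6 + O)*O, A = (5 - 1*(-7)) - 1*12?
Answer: -576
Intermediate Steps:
A = 0 (A = (5 + 7) - 12 = 12 - 12 = 0)
I(O) = O*(6 + O)
w(L) = 576
-w(I(A)) = -1*576 = -576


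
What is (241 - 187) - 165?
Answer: -111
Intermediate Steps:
(241 - 187) - 165 = 54 - 165 = -111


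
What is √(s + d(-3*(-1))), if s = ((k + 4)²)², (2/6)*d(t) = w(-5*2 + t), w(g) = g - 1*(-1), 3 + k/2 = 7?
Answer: 3*√2302 ≈ 143.94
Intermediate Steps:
k = 8 (k = -6 + 2*7 = -6 + 14 = 8)
w(g) = 1 + g (w(g) = g + 1 = 1 + g)
d(t) = -27 + 3*t (d(t) = 3*(1 + (-5*2 + t)) = 3*(1 + (-10 + t)) = 3*(-9 + t) = -27 + 3*t)
s = 20736 (s = ((8 + 4)²)² = (12²)² = 144² = 20736)
√(s + d(-3*(-1))) = √(20736 + (-27 + 3*(-3*(-1)))) = √(20736 + (-27 + 3*3)) = √(20736 + (-27 + 9)) = √(20736 - 18) = √20718 = 3*√2302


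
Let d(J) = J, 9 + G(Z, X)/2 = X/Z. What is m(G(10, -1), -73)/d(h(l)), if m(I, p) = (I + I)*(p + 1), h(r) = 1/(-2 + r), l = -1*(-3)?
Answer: 13104/5 ≈ 2620.8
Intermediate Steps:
G(Z, X) = -18 + 2*X/Z (G(Z, X) = -18 + 2*(X/Z) = -18 + 2*X/Z)
l = 3
m(I, p) = 2*I*(1 + p) (m(I, p) = (2*I)*(1 + p) = 2*I*(1 + p))
m(G(10, -1), -73)/d(h(l)) = (2*(-18 + 2*(-1)/10)*(1 - 73))/(1/(-2 + 3)) = (2*(-18 + 2*(-1)*(⅒))*(-72))/(1/1) = (2*(-18 - ⅕)*(-72))/1 = (2*(-91/5)*(-72))*1 = (13104/5)*1 = 13104/5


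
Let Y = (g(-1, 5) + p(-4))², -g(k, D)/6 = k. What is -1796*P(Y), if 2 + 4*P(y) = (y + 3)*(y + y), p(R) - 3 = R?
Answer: -627702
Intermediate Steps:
g(k, D) = -6*k
p(R) = 3 + R
Y = 25 (Y = (-6*(-1) + (3 - 4))² = (6 - 1)² = 5² = 25)
P(y) = -½ + y*(3 + y)/2 (P(y) = -½ + ((y + 3)*(y + y))/4 = -½ + ((3 + y)*(2*y))/4 = -½ + (2*y*(3 + y))/4 = -½ + y*(3 + y)/2)
-1796*P(Y) = -1796*(-½ + (½)*25² + (3/2)*25) = -1796*(-½ + (½)*625 + 75/2) = -1796*(-½ + 625/2 + 75/2) = -1796*699/2 = -627702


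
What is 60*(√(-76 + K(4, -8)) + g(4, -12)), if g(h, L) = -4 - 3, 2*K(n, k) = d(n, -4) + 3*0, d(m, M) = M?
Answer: -420 + 60*I*√78 ≈ -420.0 + 529.91*I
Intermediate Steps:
K(n, k) = -2 (K(n, k) = (-4 + 3*0)/2 = (-4 + 0)/2 = (½)*(-4) = -2)
g(h, L) = -7
60*(√(-76 + K(4, -8)) + g(4, -12)) = 60*(√(-76 - 2) - 7) = 60*(√(-78) - 7) = 60*(I*√78 - 7) = 60*(-7 + I*√78) = -420 + 60*I*√78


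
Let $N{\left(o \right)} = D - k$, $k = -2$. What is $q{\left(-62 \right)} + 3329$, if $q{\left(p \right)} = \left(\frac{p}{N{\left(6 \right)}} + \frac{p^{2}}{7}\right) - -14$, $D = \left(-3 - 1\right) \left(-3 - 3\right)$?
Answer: $\frac{353968}{91} \approx 3889.8$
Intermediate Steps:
$D = 24$ ($D = \left(-4\right) \left(-6\right) = 24$)
$N{\left(o \right)} = 26$ ($N{\left(o \right)} = 24 - -2 = 24 + 2 = 26$)
$q{\left(p \right)} = 14 + \frac{p^{2}}{7} + \frac{p}{26}$ ($q{\left(p \right)} = \left(\frac{p}{26} + \frac{p^{2}}{7}\right) - -14 = \left(p \frac{1}{26} + p^{2} \cdot \frac{1}{7}\right) + 14 = \left(\frac{p}{26} + \frac{p^{2}}{7}\right) + 14 = \left(\frac{p^{2}}{7} + \frac{p}{26}\right) + 14 = 14 + \frac{p^{2}}{7} + \frac{p}{26}$)
$q{\left(-62 \right)} + 3329 = \left(14 + \frac{\left(-62\right)^{2}}{7} + \frac{1}{26} \left(-62\right)\right) + 3329 = \left(14 + \frac{1}{7} \cdot 3844 - \frac{31}{13}\right) + 3329 = \left(14 + \frac{3844}{7} - \frac{31}{13}\right) + 3329 = \frac{51029}{91} + 3329 = \frac{353968}{91}$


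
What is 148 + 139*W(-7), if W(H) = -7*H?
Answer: 6959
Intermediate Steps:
148 + 139*W(-7) = 148 + 139*(-7*(-7)) = 148 + 139*49 = 148 + 6811 = 6959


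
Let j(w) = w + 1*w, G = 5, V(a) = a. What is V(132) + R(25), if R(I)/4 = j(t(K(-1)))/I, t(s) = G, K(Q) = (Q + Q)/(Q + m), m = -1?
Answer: 668/5 ≈ 133.60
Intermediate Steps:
K(Q) = 2*Q/(-1 + Q) (K(Q) = (Q + Q)/(Q - 1) = (2*Q)/(-1 + Q) = 2*Q/(-1 + Q))
t(s) = 5
j(w) = 2*w (j(w) = w + w = 2*w)
R(I) = 40/I (R(I) = 4*((2*5)/I) = 4*(10/I) = 40/I)
V(132) + R(25) = 132 + 40/25 = 132 + 40*(1/25) = 132 + 8/5 = 668/5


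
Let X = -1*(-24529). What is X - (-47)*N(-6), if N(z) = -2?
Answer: 24435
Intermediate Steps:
X = 24529
X - (-47)*N(-6) = 24529 - (-47)*(-2) = 24529 - 1*94 = 24529 - 94 = 24435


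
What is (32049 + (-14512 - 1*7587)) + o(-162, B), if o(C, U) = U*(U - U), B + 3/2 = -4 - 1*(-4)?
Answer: 9950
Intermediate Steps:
B = -3/2 (B = -3/2 + (-4 - 1*(-4)) = -3/2 + (-4 + 4) = -3/2 + 0 = -3/2 ≈ -1.5000)
o(C, U) = 0 (o(C, U) = U*0 = 0)
(32049 + (-14512 - 1*7587)) + o(-162, B) = (32049 + (-14512 - 1*7587)) + 0 = (32049 + (-14512 - 7587)) + 0 = (32049 - 22099) + 0 = 9950 + 0 = 9950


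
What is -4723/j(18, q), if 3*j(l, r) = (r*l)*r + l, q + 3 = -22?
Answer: -4723/3756 ≈ -1.2575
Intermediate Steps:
q = -25 (q = -3 - 22 = -25)
j(l, r) = l/3 + l*r**2/3 (j(l, r) = ((r*l)*r + l)/3 = ((l*r)*r + l)/3 = (l*r**2 + l)/3 = (l + l*r**2)/3 = l/3 + l*r**2/3)
-4723/j(18, q) = -4723*1/(6*(1 + (-25)**2)) = -4723*1/(6*(1 + 625)) = -4723/((1/3)*18*626) = -4723/3756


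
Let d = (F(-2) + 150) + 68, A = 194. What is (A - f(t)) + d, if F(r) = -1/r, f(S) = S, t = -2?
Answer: 829/2 ≈ 414.50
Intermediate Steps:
d = 437/2 (d = (-1/(-2) + 150) + 68 = (-1*(-1/2) + 150) + 68 = (1/2 + 150) + 68 = 301/2 + 68 = 437/2 ≈ 218.50)
(A - f(t)) + d = (194 - 1*(-2)) + 437/2 = (194 + 2) + 437/2 = 196 + 437/2 = 829/2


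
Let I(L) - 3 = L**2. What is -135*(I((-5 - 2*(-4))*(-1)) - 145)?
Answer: 17955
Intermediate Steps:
I(L) = 3 + L**2
-135*(I((-5 - 2*(-4))*(-1)) - 145) = -135*((3 + ((-5 - 2*(-4))*(-1))**2) - 145) = -135*((3 + ((-5 + 8)*(-1))**2) - 145) = -135*((3 + (3*(-1))**2) - 145) = -135*((3 + (-3)**2) - 145) = -135*((3 + 9) - 145) = -135*(12 - 145) = -135*(-133) = 17955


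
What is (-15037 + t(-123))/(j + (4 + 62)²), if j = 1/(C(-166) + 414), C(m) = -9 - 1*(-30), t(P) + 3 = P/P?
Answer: -6541965/1894861 ≈ -3.4525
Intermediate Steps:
t(P) = -2 (t(P) = -3 + P/P = -3 + 1 = -2)
C(m) = 21 (C(m) = -9 + 30 = 21)
j = 1/435 (j = 1/(21 + 414) = 1/435 ≈ 0.0022989)
(-15037 + t(-123))/(j + (4 + 62)²) = (-15037 - 2)/(1/435 + (4 + 62)²) = -15039/(1/435 + 66²) = -15039/(1/435 + 4356) = -15039/1894861/435 = -15039*435/1894861 = -6541965/1894861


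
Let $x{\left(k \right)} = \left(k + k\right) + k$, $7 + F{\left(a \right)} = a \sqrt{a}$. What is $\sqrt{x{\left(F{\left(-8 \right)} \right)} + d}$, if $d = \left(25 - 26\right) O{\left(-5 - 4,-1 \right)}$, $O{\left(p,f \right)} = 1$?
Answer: $\sqrt{-22 - 48 i \sqrt{2}} \approx 4.9678 - 6.8322 i$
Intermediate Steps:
$F{\left(a \right)} = -7 + a^{\frac{3}{2}}$ ($F{\left(a \right)} = -7 + a \sqrt{a} = -7 + a^{\frac{3}{2}}$)
$x{\left(k \right)} = 3 k$ ($x{\left(k \right)} = 2 k + k = 3 k$)
$d = -1$ ($d = \left(25 - 26\right) 1 = \left(-1\right) 1 = -1$)
$\sqrt{x{\left(F{\left(-8 \right)} \right)} + d} = \sqrt{3 \left(-7 + \left(-8\right)^{\frac{3}{2}}\right) - 1} = \sqrt{3 \left(-7 - 16 i \sqrt{2}\right) - 1} = \sqrt{\left(-21 - 48 i \sqrt{2}\right) - 1} = \sqrt{-22 - 48 i \sqrt{2}}$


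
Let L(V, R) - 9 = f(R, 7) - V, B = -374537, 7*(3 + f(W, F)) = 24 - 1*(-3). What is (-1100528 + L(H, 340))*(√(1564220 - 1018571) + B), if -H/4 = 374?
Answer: 2881371194235/7 - 7693155*√545649/7 ≈ 4.1081e+11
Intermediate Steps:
f(W, F) = 6/7 (f(W, F) = -3 + (24 - 1*(-3))/7 = -3 + (24 + 3)/7 = -3 + (⅐)*27 = -3 + 27/7 = 6/7)
H = -1496 (H = -4*374 = -1496)
L(V, R) = 69/7 - V (L(V, R) = 9 + (6/7 - V) = 69/7 - V)
(-1100528 + L(H, 340))*(√(1564220 - 1018571) + B) = (-1100528 + (69/7 - 1*(-1496)))*(√(1564220 - 1018571) - 374537) = (-1100528 + (69/7 + 1496))*(√545649 - 374537) = (-1100528 + 10541/7)*(-374537 + √545649) = -7693155*(-374537 + √545649)/7 = 2881371194235/7 - 7693155*√545649/7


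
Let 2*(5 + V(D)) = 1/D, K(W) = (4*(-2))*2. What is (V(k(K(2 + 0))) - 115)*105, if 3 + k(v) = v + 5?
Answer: -50415/4 ≈ -12604.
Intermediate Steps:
K(W) = -16 (K(W) = -8*2 = -16)
k(v) = 2 + v (k(v) = -3 + (v + 5) = -3 + (5 + v) = 2 + v)
V(D) = -5 + 1/(2*D)
(V(k(K(2 + 0))) - 115)*105 = ((-5 + 1/(2*(2 - 16))) - 115)*105 = ((-5 + (1/2)/(-14)) - 115)*105 = ((-5 + (1/2)*(-1/14)) - 115)*105 = ((-5 - 1/28) - 115)*105 = (-141/28 - 115)*105 = -3361/28*105 = -50415/4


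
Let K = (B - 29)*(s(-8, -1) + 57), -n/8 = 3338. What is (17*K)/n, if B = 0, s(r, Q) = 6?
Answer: 31059/26704 ≈ 1.1631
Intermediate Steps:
n = -26704 (n = -8*3338 = -26704)
K = -1827 (K = (0 - 29)*(6 + 57) = -29*63 = -1827)
(17*K)/n = (17*(-1827))/(-26704) = -31059*(-1/26704) = 31059/26704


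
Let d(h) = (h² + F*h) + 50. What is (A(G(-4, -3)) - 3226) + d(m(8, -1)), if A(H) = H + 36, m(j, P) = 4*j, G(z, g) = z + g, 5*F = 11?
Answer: -10263/5 ≈ -2052.6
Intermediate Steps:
F = 11/5 (F = (⅕)*11 = 11/5 ≈ 2.2000)
G(z, g) = g + z
A(H) = 36 + H
d(h) = 50 + h² + 11*h/5 (d(h) = (h² + 11*h/5) + 50 = 50 + h² + 11*h/5)
(A(G(-4, -3)) - 3226) + d(m(8, -1)) = ((36 + (-3 - 4)) - 3226) + (50 + (4*8)² + 11*(4*8)/5) = ((36 - 7) - 3226) + (50 + 32² + (11/5)*32) = (29 - 3226) + (50 + 1024 + 352/5) = -3197 + 5722/5 = -10263/5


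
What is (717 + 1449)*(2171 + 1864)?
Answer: 8739810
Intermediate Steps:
(717 + 1449)*(2171 + 1864) = 2166*4035 = 8739810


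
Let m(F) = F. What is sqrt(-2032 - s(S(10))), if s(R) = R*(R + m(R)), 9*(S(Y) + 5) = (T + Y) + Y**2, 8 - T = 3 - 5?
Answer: I*sqrt(19538)/3 ≈ 46.593*I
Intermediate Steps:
T = 10 (T = 8 - (3 - 5) = 8 - 1*(-2) = 8 + 2 = 10)
S(Y) = -35/9 + Y/9 + Y**2/9 (S(Y) = -5 + ((10 + Y) + Y**2)/9 = -5 + (10 + Y + Y**2)/9 = -5 + (10/9 + Y/9 + Y**2/9) = -35/9 + Y/9 + Y**2/9)
s(R) = 2*R**2 (s(R) = R*(R + R) = R*(2*R) = 2*R**2)
sqrt(-2032 - s(S(10))) = sqrt(-2032 - 2*(-35/9 + (1/9)*10 + (1/9)*10**2)**2) = sqrt(-2032 - 2*(-35/9 + 10/9 + (1/9)*100)**2) = sqrt(-2032 - 2*(-35/9 + 10/9 + 100/9)**2) = sqrt(-2032 - 2*(25/3)**2) = sqrt(-2032 - 2*625/9) = sqrt(-2032 - 1*1250/9) = sqrt(-2032 - 1250/9) = sqrt(-19538/9) = I*sqrt(19538)/3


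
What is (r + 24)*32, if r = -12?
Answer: 384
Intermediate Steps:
(r + 24)*32 = (-12 + 24)*32 = 12*32 = 384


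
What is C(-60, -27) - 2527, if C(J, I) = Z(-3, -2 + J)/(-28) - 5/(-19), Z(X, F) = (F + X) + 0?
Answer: -1342989/532 ≈ -2524.4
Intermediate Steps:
Z(X, F) = F + X
C(J, I) = 235/532 - J/28 (C(J, I) = ((-2 + J) - 3)/(-28) - 5/(-19) = (-5 + J)*(-1/28) - 5*(-1/19) = (5/28 - J/28) + 5/19 = 235/532 - J/28)
C(-60, -27) - 2527 = (235/532 - 1/28*(-60)) - 2527 = (235/532 + 15/7) - 2527 = 1375/532 - 2527 = -1342989/532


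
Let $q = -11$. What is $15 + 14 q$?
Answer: $-139$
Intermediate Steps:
$15 + 14 q = 15 + 14 \left(-11\right) = 15 - 154 = -139$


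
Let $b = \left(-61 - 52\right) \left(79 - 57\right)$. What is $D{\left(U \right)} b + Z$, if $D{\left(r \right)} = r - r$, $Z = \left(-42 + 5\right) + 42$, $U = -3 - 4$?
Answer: $5$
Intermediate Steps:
$U = -7$
$Z = 5$ ($Z = -37 + 42 = 5$)
$D{\left(r \right)} = 0$
$b = -2486$ ($b = \left(-113\right) 22 = -2486$)
$D{\left(U \right)} b + Z = 0 \left(-2486\right) + 5 = 0 + 5 = 5$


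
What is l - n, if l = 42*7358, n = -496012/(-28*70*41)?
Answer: 6208409237/20090 ≈ 3.0903e+5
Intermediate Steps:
n = 124003/20090 (n = -496012/((-1960*41)) = -496012/(-80360) = -496012*(-1/80360) = 124003/20090 ≈ 6.1724)
l = 309036
l - n = 309036 - 1*124003/20090 = 309036 - 124003/20090 = 6208409237/20090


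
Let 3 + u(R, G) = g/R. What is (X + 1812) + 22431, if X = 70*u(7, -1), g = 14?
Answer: 24173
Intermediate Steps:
u(R, G) = -3 + 14/R
X = -70 (X = 70*(-3 + 14/7) = 70*(-3 + 14*(⅐)) = 70*(-3 + 2) = 70*(-1) = -70)
(X + 1812) + 22431 = (-70 + 1812) + 22431 = 1742 + 22431 = 24173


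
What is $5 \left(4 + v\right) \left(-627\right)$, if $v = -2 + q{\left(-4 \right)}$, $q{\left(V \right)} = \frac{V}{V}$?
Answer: $-9405$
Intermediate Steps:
$q{\left(V \right)} = 1$
$v = -1$ ($v = -2 + 1 = -1$)
$5 \left(4 + v\right) \left(-627\right) = 5 \left(4 - 1\right) \left(-627\right) = 5 \cdot 3 \left(-627\right) = 15 \left(-627\right) = -9405$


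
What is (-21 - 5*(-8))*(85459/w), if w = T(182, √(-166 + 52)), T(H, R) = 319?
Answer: 147611/29 ≈ 5090.0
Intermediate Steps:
w = 319
(-21 - 5*(-8))*(85459/w) = (-21 - 5*(-8))*(85459/319) = (-21 + 40)*(85459*(1/319)) = 19*(7769/29) = 147611/29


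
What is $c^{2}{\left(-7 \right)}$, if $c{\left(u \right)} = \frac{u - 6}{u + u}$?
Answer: $\frac{169}{196} \approx 0.86224$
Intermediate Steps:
$c{\left(u \right)} = \frac{-6 + u}{2 u}$
$c^{2}{\left(-7 \right)} = \left(\frac{-6 - 7}{2 \left(-7\right)}\right)^{2} = \left(\frac{1}{2} \left(- \frac{1}{7}\right) \left(-13\right)\right)^{2} = \left(\frac{13}{14}\right)^{2} = \frac{169}{196}$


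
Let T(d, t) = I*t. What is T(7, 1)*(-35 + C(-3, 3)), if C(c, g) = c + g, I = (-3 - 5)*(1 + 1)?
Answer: 560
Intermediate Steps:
I = -16 (I = -8*2 = -16)
T(d, t) = -16*t
T(7, 1)*(-35 + C(-3, 3)) = (-16*1)*(-35 + (-3 + 3)) = -16*(-35 + 0) = -16*(-35) = 560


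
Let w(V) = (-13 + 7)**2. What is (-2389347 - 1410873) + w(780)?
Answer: -3800184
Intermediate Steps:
w(V) = 36 (w(V) = (-6)**2 = 36)
(-2389347 - 1410873) + w(780) = (-2389347 - 1410873) + 36 = -3800220 + 36 = -3800184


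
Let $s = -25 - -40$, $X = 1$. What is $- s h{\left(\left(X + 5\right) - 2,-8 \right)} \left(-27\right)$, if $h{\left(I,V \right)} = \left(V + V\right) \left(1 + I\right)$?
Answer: $-32400$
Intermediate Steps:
$h{\left(I,V \right)} = 2 V \left(1 + I\right)$
$s = 15$ ($s = -25 + 40 = 15$)
$- s h{\left(\left(X + 5\right) - 2,-8 \right)} \left(-27\right) = \left(-1\right) 15 \cdot 2 \left(-8\right) \left(1 + \left(\left(1 + 5\right) - 2\right)\right) \left(-27\right) = - 15 \cdot 2 \left(-8\right) \left(1 + \left(6 - 2\right)\right) \left(-27\right) = - 15 \cdot 2 \left(-8\right) \left(1 + 4\right) \left(-27\right) = - 15 \cdot 2 \left(-8\right) 5 \left(-27\right) = \left(-15\right) \left(-80\right) \left(-27\right) = 1200 \left(-27\right) = -32400$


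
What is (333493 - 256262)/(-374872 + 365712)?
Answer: -77231/9160 ≈ -8.4313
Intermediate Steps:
(333493 - 256262)/(-374872 + 365712) = 77231/(-9160) = 77231*(-1/9160) = -77231/9160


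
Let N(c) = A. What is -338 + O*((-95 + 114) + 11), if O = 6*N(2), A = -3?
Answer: -878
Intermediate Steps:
N(c) = -3
O = -18 (O = 6*(-3) = -18)
-338 + O*((-95 + 114) + 11) = -338 - 18*((-95 + 114) + 11) = -338 - 18*(19 + 11) = -338 - 18*30 = -338 - 540 = -878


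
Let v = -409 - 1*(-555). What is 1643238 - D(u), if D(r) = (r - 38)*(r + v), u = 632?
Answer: 1181106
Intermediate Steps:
v = 146 (v = -409 + 555 = 146)
D(r) = (-38 + r)*(146 + r) (D(r) = (r - 38)*(r + 146) = (-38 + r)*(146 + r))
1643238 - D(u) = 1643238 - (-5548 + 632**2 + 108*632) = 1643238 - (-5548 + 399424 + 68256) = 1643238 - 1*462132 = 1643238 - 462132 = 1181106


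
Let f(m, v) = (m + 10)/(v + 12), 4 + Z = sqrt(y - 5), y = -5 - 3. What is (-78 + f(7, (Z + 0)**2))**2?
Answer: (-3732479*I + 1438944*sqrt(13))/(-607*I + 240*sqrt(13)) ≈ 6046.2 - 72.146*I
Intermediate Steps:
y = -8
Z = -4 + I*sqrt(13) (Z = -4 + sqrt(-8 - 5) = -4 + sqrt(-13) = -4 + I*sqrt(13) ≈ -4.0 + 3.6056*I)
f(m, v) = (10 + m)/(12 + v)
(-78 + f(7, (Z + 0)**2))**2 = (-78 + (10 + 7)/(12 + ((-4 + I*sqrt(13)) + 0)**2))**2 = (-78 + 17/(12 + (-4 + I*sqrt(13))**2))**2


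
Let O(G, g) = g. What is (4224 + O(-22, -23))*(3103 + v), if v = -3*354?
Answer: 8574241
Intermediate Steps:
v = -1062
(4224 + O(-22, -23))*(3103 + v) = (4224 - 23)*(3103 - 1062) = 4201*2041 = 8574241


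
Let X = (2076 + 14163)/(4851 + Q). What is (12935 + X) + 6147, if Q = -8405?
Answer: 67801189/3554 ≈ 19077.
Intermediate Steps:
X = -16239/3554 (X = (2076 + 14163)/(4851 - 8405) = 16239/(-3554) = 16239*(-1/3554) = -16239/3554 ≈ -4.5692)
(12935 + X) + 6147 = (12935 - 16239/3554) + 6147 = 45954751/3554 + 6147 = 67801189/3554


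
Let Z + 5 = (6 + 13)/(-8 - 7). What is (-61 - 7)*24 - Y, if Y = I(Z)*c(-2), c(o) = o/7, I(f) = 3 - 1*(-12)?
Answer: -11394/7 ≈ -1627.7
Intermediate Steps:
Z = -94/15 (Z = -5 + (6 + 13)/(-8 - 7) = -5 + 19/(-15) = -5 + 19*(-1/15) = -5 - 19/15 = -94/15 ≈ -6.2667)
I(f) = 15 (I(f) = 3 + 12 = 15)
c(o) = o/7 (c(o) = o*(1/7) = o/7)
Y = -30/7 (Y = 15*((1/7)*(-2)) = 15*(-2/7) = -30/7 ≈ -4.2857)
(-61 - 7)*24 - Y = (-61 - 7)*24 - 1*(-30/7) = -68*24 + 30/7 = -1632 + 30/7 = -11394/7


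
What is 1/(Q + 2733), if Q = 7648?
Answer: 1/10381 ≈ 9.6330e-5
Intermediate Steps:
1/(Q + 2733) = 1/(7648 + 2733) = 1/10381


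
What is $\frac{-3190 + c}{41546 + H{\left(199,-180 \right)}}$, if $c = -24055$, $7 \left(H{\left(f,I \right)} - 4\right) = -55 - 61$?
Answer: $- \frac{190715}{290734} \approx -0.65598$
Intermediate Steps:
$H{\left(f,I \right)} = - \frac{88}{7}$ ($H{\left(f,I \right)} = 4 + \frac{-55 - 61}{7} = 4 + \frac{1}{7} \left(-116\right) = 4 - \frac{116}{7} = - \frac{88}{7}$)
$\frac{-3190 + c}{41546 + H{\left(199,-180 \right)}} = \frac{-3190 - 24055}{41546 - \frac{88}{7}} = - \frac{27245}{\frac{290734}{7}} = \left(-27245\right) \frac{7}{290734} = - \frac{190715}{290734}$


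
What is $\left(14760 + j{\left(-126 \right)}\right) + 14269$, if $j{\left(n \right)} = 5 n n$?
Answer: $108409$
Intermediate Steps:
$j{\left(n \right)} = 5 n^{2}$
$\left(14760 + j{\left(-126 \right)}\right) + 14269 = \left(14760 + 5 \left(-126\right)^{2}\right) + 14269 = \left(14760 + 5 \cdot 15876\right) + 14269 = \left(14760 + 79380\right) + 14269 = 94140 + 14269 = 108409$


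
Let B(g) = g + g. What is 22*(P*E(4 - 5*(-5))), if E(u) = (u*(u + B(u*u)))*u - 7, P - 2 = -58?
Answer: -1772779008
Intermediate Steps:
B(g) = 2*g
P = -56 (P = 2 - 58 = -56)
E(u) = -7 + u²*(u + 2*u²) (E(u) = (u*(u + 2*(u*u)))*u - 7 = (u*(u + 2*u²))*u - 7 = u²*(u + 2*u²) - 7 = -7 + u²*(u + 2*u²))
22*(P*E(4 - 5*(-5))) = 22*(-56*(-7 + (4 - 5*(-5))³ + 2*(4 - 5*(-5))⁴)) = 22*(-56*(-7 + (4 + 25)³ + 2*(4 + 25)⁴)) = 22*(-56*(-7 + 29³ + 2*29⁴)) = 22*(-56*(-7 + 24389 + 2*707281)) = 22*(-56*(-7 + 24389 + 1414562)) = 22*(-56*1438944) = 22*(-80580864) = -1772779008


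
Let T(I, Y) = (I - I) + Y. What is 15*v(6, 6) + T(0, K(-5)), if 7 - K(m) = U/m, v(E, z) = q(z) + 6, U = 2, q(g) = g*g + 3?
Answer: 3412/5 ≈ 682.40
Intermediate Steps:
q(g) = 3 + g² (q(g) = g² + 3 = 3 + g²)
v(E, z) = 9 + z² (v(E, z) = (3 + z²) + 6 = 9 + z²)
K(m) = 7 - 2/m
T(I, Y) = Y (T(I, Y) = 0 + Y = Y)
15*v(6, 6) + T(0, K(-5)) = 15*(9 + 6²) + (7 - 2/(-5)) = 15*(9 + 36) + (7 - 2*(-⅕)) = 15*45 + (7 + ⅖) = 675 + 37/5 = 3412/5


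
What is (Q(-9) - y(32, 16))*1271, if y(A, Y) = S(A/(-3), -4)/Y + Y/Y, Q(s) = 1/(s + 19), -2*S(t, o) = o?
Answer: -52111/40 ≈ -1302.8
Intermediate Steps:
S(t, o) = -o/2
Q(s) = 1/(19 + s)
y(A, Y) = 1 + 2/Y (y(A, Y) = (-½*(-4))/Y + Y/Y = 2/Y + 1 = 1 + 2/Y)
(Q(-9) - y(32, 16))*1271 = (1/(19 - 9) - (2 + 16)/16)*1271 = (1/10 - 18/16)*1271 = (⅒ - 1*9/8)*1271 = (⅒ - 9/8)*1271 = -41/40*1271 = -52111/40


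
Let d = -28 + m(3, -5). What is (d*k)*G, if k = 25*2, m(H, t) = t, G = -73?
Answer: 120450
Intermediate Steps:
d = -33 (d = -28 - 5 = -33)
k = 50
(d*k)*G = -33*50*(-73) = -1650*(-73) = 120450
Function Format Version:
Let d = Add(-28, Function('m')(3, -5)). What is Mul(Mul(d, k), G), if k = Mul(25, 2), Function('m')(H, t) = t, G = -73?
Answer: 120450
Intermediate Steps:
d = -33 (d = Add(-28, -5) = -33)
k = 50
Mul(Mul(d, k), G) = Mul(Mul(-33, 50), -73) = Mul(-1650, -73) = 120450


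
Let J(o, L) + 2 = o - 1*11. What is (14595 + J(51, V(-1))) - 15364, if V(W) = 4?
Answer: -731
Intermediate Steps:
J(o, L) = -13 + o (J(o, L) = -2 + (o - 1*11) = -2 + (o - 11) = -2 + (-11 + o) = -13 + o)
(14595 + J(51, V(-1))) - 15364 = (14595 + (-13 + 51)) - 15364 = (14595 + 38) - 15364 = 14633 - 15364 = -731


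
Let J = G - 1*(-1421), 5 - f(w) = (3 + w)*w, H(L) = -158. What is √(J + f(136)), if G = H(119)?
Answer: 2*I*√4409 ≈ 132.8*I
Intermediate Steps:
f(w) = 5 - w*(3 + w) (f(w) = 5 - (3 + w)*w = 5 - w*(3 + w))
G = -158
J = 1263 (J = -158 - 1*(-1421) = -158 + 1421 = 1263)
√(J + f(136)) = √(1263 + (5 - 1*136² - 3*136)) = √(1263 + (5 - 1*18496 - 408)) = √(1263 + (5 - 18496 - 408)) = √(1263 - 18899) = √(-17636) = 2*I*√4409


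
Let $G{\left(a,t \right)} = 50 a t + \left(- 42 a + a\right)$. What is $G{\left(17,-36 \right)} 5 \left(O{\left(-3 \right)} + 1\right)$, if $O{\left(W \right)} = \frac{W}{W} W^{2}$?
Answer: $-1564850$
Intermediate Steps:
$O{\left(W \right)} = W^{2}$ ($O{\left(W \right)} = 1 W^{2} = W^{2}$)
$G{\left(a,t \right)} = - 41 a + 50 a t$ ($G{\left(a,t \right)} = 50 a t - 41 a = - 41 a + 50 a t$)
$G{\left(17,-36 \right)} 5 \left(O{\left(-3 \right)} + 1\right) = 17 \left(-41 + 50 \left(-36\right)\right) 5 \left(\left(-3\right)^{2} + 1\right) = 17 \left(-41 - 1800\right) 5 \left(9 + 1\right) = 17 \left(-1841\right) 5 \cdot 10 = \left(-31297\right) 50 = -1564850$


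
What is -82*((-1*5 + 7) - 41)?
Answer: 3198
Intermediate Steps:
-82*((-1*5 + 7) - 41) = -82*((-5 + 7) - 41) = -82*(2 - 41) = -82*(-39) = 3198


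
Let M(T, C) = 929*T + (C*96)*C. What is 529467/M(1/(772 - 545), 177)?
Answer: 120189009/682722497 ≈ 0.17604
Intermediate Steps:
M(T, C) = 96*C² + 929*T (M(T, C) = 929*T + (96*C)*C = 929*T + 96*C² = 96*C² + 929*T)
529467/M(1/(772 - 545), 177) = 529467/(96*177² + 929/(772 - 545)) = 529467/(96*31329 + 929/227) = 529467/(3007584 + 929*(1/227)) = 529467/(3007584 + 929/227) = 529467/(682722497/227) = 529467*(227/682722497) = 120189009/682722497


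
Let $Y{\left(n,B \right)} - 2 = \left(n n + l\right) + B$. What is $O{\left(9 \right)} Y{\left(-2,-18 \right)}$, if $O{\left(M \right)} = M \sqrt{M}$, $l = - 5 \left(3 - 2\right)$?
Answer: $-459$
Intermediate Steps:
$l = -5$ ($l = \left(-5\right) 1 = -5$)
$O{\left(M \right)} = M^{\frac{3}{2}}$
$Y{\left(n,B \right)} = -3 + B + n^{2}$ ($Y{\left(n,B \right)} = 2 + \left(\left(n n - 5\right) + B\right) = 2 + \left(\left(n^{2} - 5\right) + B\right) = 2 + \left(\left(-5 + n^{2}\right) + B\right) = 2 + \left(-5 + B + n^{2}\right) = -3 + B + n^{2}$)
$O{\left(9 \right)} Y{\left(-2,-18 \right)} = 9^{\frac{3}{2}} \left(-3 - 18 + \left(-2\right)^{2}\right) = 27 \left(-3 - 18 + 4\right) = 27 \left(-17\right) = -459$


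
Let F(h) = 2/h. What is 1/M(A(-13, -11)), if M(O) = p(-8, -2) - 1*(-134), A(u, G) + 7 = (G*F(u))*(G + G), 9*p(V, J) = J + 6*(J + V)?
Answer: 9/1144 ≈ 0.0078671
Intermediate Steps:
p(V, J) = 2*V/3 + 7*J/9 (p(V, J) = (J + 6*(J + V))/9 = (J + (6*J + 6*V))/9 = (6*V + 7*J)/9 = 2*V/3 + 7*J/9)
A(u, G) = -7 + 4*G²/u (A(u, G) = -7 + (G*(2/u))*(G + G) = -7 + (2*G/u)*(2*G) = -7 + 4*G²/u)
M(O) = 1144/9 (M(O) = ((⅔)*(-8) + (7/9)*(-2)) - 1*(-134) = (-16/3 - 14/9) + 134 = -62/9 + 134 = 1144/9)
1/M(A(-13, -11)) = 1/(1144/9) = 9/1144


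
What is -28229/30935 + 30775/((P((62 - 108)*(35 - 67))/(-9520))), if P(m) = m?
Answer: -24628576041/123740 ≈ -1.9904e+5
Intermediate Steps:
-28229/30935 + 30775/((P((62 - 108)*(35 - 67))/(-9520))) = -28229/30935 + 30775/((((62 - 108)*(35 - 67))/(-9520))) = -28229*1/30935 + 30775/((-46*(-32)*(-1/9520))) = -28229/30935 + 30775/((1472*(-1/9520))) = -28229/30935 + 30775/(-92/595) = -28229/30935 + 30775*(-595/92) = -28229/30935 - 18311125/92 = -24628576041/123740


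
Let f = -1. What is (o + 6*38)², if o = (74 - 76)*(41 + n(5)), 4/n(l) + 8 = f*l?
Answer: 3632836/169 ≈ 21496.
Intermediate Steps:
n(l) = 4/(-8 - l)
o = -1058/13 (o = (74 - 76)*(41 - 4/(8 + 5)) = -2*(41 - 4/13) = -2*529/13 = -1058/13 ≈ -81.385)
(o + 6*38)² = (-1058/13 + 6*38)² = (-1058/13 + 228)² = (1906/13)² = 3632836/169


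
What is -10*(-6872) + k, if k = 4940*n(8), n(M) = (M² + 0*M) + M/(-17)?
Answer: 6503440/17 ≈ 3.8256e+5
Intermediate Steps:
n(M) = M² - M/17 (n(M) = (M² + 0) + M*(-1/17) = M² - M/17)
k = 5335200/17 (k = 4940*(8*(-1/17 + 8)) = 4940*(8*(135/17)) = 4940*(1080/17) = 5335200/17 ≈ 3.1384e+5)
-10*(-6872) + k = -10*(-6872) + 5335200/17 = 68720 + 5335200/17 = 6503440/17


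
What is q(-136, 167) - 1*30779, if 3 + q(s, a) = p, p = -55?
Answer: -30837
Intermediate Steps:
q(s, a) = -58 (q(s, a) = -3 - 55 = -58)
q(-136, 167) - 1*30779 = -58 - 1*30779 = -58 - 30779 = -30837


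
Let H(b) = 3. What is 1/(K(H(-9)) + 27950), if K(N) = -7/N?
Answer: 3/83843 ≈ 3.5781e-5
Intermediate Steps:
1/(K(H(-9)) + 27950) = 1/(-7/3 + 27950) = 1/(83843/3) = 3/83843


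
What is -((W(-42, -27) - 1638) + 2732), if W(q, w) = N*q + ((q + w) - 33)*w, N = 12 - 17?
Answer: -4058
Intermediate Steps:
N = -5
W(q, w) = -5*q + w*(-33 + q + w) (W(q, w) = -5*q + ((q + w) - 33)*w = -5*q + (-33 + q + w)*w = -5*q + w*(-33 + q + w))
-((W(-42, -27) - 1638) + 2732) = -((((-27)² - 33*(-27) - 5*(-42) - 42*(-27)) - 1638) + 2732) = -(((729 + 891 + 210 + 1134) - 1638) + 2732) = -((2964 - 1638) + 2732) = -(1326 + 2732) = -1*4058 = -4058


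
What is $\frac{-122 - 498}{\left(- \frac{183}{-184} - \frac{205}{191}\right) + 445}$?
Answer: $- \frac{21789280}{15636313} \approx -1.3935$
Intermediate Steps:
$\frac{-122 - 498}{\left(- \frac{183}{-184} - \frac{205}{191}\right) + 445} = - \frac{620}{\left(\left(-183\right) \left(- \frac{1}{184}\right) - \frac{205}{191}\right) + 445} = - \frac{620}{\left(\frac{183}{184} - \frac{205}{191}\right) + 445} = - \frac{620}{- \frac{2767}{35144} + 445} = - \frac{620}{\frac{15636313}{35144}} = \left(-620\right) \frac{35144}{15636313} = - \frac{21789280}{15636313}$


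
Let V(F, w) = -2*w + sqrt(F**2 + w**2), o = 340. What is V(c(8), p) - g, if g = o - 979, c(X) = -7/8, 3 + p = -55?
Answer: 755 + sqrt(215345)/8 ≈ 813.01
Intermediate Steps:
p = -58 (p = -3 - 55 = -58)
c(X) = -7/8 (c(X) = -7*1/8 = -7/8)
V(F, w) = sqrt(F**2 + w**2) - 2*w
g = -639 (g = 340 - 979 = -639)
V(c(8), p) - g = (sqrt((-7/8)**2 + (-58)**2) - 2*(-58)) - 1*(-639) = (sqrt(49/64 + 3364) + 116) + 639 = (sqrt(215345/64) + 116) + 639 = (sqrt(215345)/8 + 116) + 639 = (116 + sqrt(215345)/8) + 639 = 755 + sqrt(215345)/8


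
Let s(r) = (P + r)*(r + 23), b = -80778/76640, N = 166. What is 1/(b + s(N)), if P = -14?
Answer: 38320/1100816571 ≈ 3.4811e-5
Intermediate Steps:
b = -40389/38320 (b = -80778*1/76640 = -40389/38320 ≈ -1.0540)
s(r) = (-14 + r)*(23 + r) (s(r) = (-14 + r)*(r + 23) = (-14 + r)*(23 + r))
1/(b + s(N)) = 1/(-40389/38320 + (-322 + 166² + 9*166)) = 1/(-40389/38320 + (-322 + 27556 + 1494)) = 1/(-40389/38320 + 28728) = 1/(1100816571/38320) = 38320/1100816571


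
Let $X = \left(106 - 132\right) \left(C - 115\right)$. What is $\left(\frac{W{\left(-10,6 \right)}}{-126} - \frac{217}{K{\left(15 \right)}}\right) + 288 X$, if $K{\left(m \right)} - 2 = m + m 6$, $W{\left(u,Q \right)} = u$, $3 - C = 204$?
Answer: $\frac{15950594992}{6741} \approx 2.3662 \cdot 10^{6}$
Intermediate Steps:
$C = -201$ ($C = 3 - 204 = -201$)
$K{\left(m \right)} = 2 + 7 m$ ($K{\left(m \right)} = 2 + \left(m + m 6\right) = 2 + \left(m + 6 m\right) = 2 + 7 m$)
$X = 8216$ ($X = \left(106 - 132\right) \left(-201 - 115\right) = \left(-26\right) \left(-316\right) = 8216$)
$\left(\frac{W{\left(-10,6 \right)}}{-126} - \frac{217}{K{\left(15 \right)}}\right) + 288 X = \left(- \frac{10}{-126} - \frac{217}{2 + 7 \cdot 15}\right) + 288 \cdot 8216 = \left(\left(-10\right) \left(- \frac{1}{126}\right) - \frac{217}{2 + 105}\right) + 2366208 = \left(\frac{5}{63} - \frac{217}{107}\right) + 2366208 = - \frac{13136}{6741} + 2366208 = \frac{15950594992}{6741}$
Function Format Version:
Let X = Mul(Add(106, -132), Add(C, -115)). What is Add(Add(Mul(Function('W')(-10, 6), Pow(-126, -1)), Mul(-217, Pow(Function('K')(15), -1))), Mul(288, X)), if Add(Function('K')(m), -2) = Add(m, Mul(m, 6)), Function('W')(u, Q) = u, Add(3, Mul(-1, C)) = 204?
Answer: Rational(15950594992, 6741) ≈ 2.3662e+6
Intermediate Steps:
C = -201 (C = Add(3, Mul(-1, 204)) = Add(3, -204) = -201)
Function('K')(m) = Add(2, Mul(7, m)) (Function('K')(m) = Add(2, Add(m, Mul(m, 6))) = Add(2, Add(m, Mul(6, m))) = Add(2, Mul(7, m)))
X = 8216 (X = Mul(Add(106, -132), Add(-201, -115)) = Mul(-26, -316) = 8216)
Add(Add(Mul(Function('W')(-10, 6), Pow(-126, -1)), Mul(-217, Pow(Function('K')(15), -1))), Mul(288, X)) = Add(Add(Mul(-10, Pow(-126, -1)), Mul(-217, Pow(Add(2, Mul(7, 15)), -1))), Mul(288, 8216)) = Add(Add(Mul(-10, Rational(-1, 126)), Mul(-217, Pow(Add(2, 105), -1))), 2366208) = Add(Add(Rational(5, 63), Mul(-217, Pow(107, -1))), 2366208) = Add(Add(Rational(5, 63), Mul(-217, Rational(1, 107))), 2366208) = Add(Add(Rational(5, 63), Rational(-217, 107)), 2366208) = Add(Rational(-13136, 6741), 2366208) = Rational(15950594992, 6741)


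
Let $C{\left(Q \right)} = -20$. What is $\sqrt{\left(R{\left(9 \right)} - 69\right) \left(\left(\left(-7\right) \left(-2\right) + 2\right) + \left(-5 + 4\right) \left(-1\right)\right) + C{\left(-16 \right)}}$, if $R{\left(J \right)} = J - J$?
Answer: $i \sqrt{1193} \approx 34.54 i$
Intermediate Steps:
$R{\left(J \right)} = 0$
$\sqrt{\left(R{\left(9 \right)} - 69\right) \left(\left(\left(-7\right) \left(-2\right) + 2\right) + \left(-5 + 4\right) \left(-1\right)\right) + C{\left(-16 \right)}} = \sqrt{\left(0 - 69\right) \left(\left(\left(-7\right) \left(-2\right) + 2\right) + \left(-5 + 4\right) \left(-1\right)\right) - 20} = \sqrt{- 69 \left(\left(14 + 2\right) - -1\right) - 20} = \sqrt{- 69 \left(16 + 1\right) - 20} = \sqrt{\left(-69\right) 17 - 20} = \sqrt{-1173 - 20} = \sqrt{-1193} = i \sqrt{1193}$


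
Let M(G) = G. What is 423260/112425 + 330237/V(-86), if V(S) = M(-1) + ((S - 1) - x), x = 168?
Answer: -7403708033/5756160 ≈ -1286.2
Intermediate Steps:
V(S) = -170 + S (V(S) = -1 + ((S - 1) - 1*168) = -1 + ((-1 + S) - 168) = -1 + (-169 + S) = -170 + S)
423260/112425 + 330237/V(-86) = 423260/112425 + 330237/(-170 - 86) = 423260*(1/112425) + 330237/(-256) = 84652/22485 + 330237*(-1/256) = 84652/22485 - 330237/256 = -7403708033/5756160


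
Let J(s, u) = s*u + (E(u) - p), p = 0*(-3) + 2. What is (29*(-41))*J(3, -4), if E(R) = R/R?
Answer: 15457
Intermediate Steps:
E(R) = 1
p = 2 (p = 0 + 2 = 2)
J(s, u) = -1 + s*u (J(s, u) = s*u + (1 - 1*2) = s*u + (1 - 2) = s*u - 1 = -1 + s*u)
(29*(-41))*J(3, -4) = (29*(-41))*(-1 + 3*(-4)) = -1189*(-1 - 12) = -1189*(-13) = 15457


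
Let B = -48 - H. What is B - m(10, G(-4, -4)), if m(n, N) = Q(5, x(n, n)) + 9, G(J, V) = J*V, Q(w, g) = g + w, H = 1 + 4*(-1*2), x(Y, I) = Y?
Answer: -65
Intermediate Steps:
H = -7 (H = 1 + 4*(-2) = 1 - 8 = -7)
m(n, N) = 14 + n (m(n, N) = (n + 5) + 9 = (5 + n) + 9 = 14 + n)
B = -41 (B = -48 - 1*(-7) = -48 + 7 = -41)
B - m(10, G(-4, -4)) = -41 - (14 + 10) = -41 - 1*24 = -41 - 24 = -65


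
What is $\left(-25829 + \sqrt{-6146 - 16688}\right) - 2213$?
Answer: $-28042 + 7 i \sqrt{466} \approx -28042.0 + 151.11 i$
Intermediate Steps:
$\left(-25829 + \sqrt{-6146 - 16688}\right) - 2213 = \left(-25829 + \sqrt{-22834}\right) - 2213 = \left(-25829 + 7 i \sqrt{466}\right) - 2213 = -28042 + 7 i \sqrt{466}$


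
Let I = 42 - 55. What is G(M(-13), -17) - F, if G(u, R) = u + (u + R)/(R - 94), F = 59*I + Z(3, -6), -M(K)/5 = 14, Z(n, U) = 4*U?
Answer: 26706/37 ≈ 721.78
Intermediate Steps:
I = -13
M(K) = -70 (M(K) = -5*14 = -70)
F = -791 (F = 59*(-13) + 4*(-6) = -767 - 24 = -791)
G(u, R) = u + (R + u)/(-94 + R)
G(M(-13), -17) - F = (-17 - 93*(-70) - 17*(-70))/(-94 - 17) - 1*(-791) = (-17 + 6510 + 1190)/(-111) + 791 = -1/111*7683 + 791 = -2561/37 + 791 = 26706/37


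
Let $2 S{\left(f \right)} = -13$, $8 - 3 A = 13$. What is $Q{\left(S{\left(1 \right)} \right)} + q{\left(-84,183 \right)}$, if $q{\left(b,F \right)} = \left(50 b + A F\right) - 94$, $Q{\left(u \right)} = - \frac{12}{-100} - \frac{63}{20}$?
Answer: $- \frac{460203}{100} \approx -4602.0$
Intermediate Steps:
$A = - \frac{5}{3}$ ($A = \frac{8}{3} - \frac{13}{3} = - \frac{5}{3} \approx -1.6667$)
$S{\left(f \right)} = - \frac{13}{2}$ ($S{\left(f \right)} = \frac{1}{2} \left(-13\right) = - \frac{13}{2}$)
$Q{\left(u \right)} = - \frac{303}{100}$ ($Q{\left(u \right)} = \left(-12\right) \left(- \frac{1}{100}\right) - \frac{63}{20} = \frac{3}{25} - \frac{63}{20} = - \frac{303}{100}$)
$q{\left(b,F \right)} = -94 + 50 b - \frac{5 F}{3}$ ($q{\left(b,F \right)} = \left(50 b - \frac{5 F}{3}\right) - 94 = -94 + 50 b - \frac{5 F}{3}$)
$Q{\left(S{\left(1 \right)} \right)} + q{\left(-84,183 \right)} = - \frac{303}{100} - 4599 = - \frac{460203}{100}$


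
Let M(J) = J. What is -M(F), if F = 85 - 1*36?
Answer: -49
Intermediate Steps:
F = 49 (F = 85 - 36 = 49)
-M(F) = -1*49 = -49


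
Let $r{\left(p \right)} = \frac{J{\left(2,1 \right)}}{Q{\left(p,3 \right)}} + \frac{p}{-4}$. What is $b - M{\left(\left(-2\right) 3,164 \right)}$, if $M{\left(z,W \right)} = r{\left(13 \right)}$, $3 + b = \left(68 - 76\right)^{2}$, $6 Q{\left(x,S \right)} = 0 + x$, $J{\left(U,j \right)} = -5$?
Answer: $\frac{3461}{52} \approx 66.558$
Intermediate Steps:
$Q{\left(x,S \right)} = \frac{x}{6}$ ($Q{\left(x,S \right)} = \frac{0 + x}{6} = \frac{x}{6}$)
$b = 61$ ($b = -3 + \left(68 - 76\right)^{2} = -3 + \left(-8\right)^{2} = -3 + 64 = 61$)
$r{\left(p \right)} = - \frac{30}{p} - \frac{p}{4}$ ($r{\left(p \right)} = - \frac{5}{\frac{1}{6} p} + \frac{p}{-4} = - 5 \frac{6}{p} + p \left(- \frac{1}{4}\right) = - \frac{30}{p} - \frac{p}{4}$)
$M{\left(z,W \right)} = - \frac{289}{52}$ ($M{\left(z,W \right)} = - \frac{30}{13} - \frac{13}{4} = - \frac{289}{52}$)
$b - M{\left(\left(-2\right) 3,164 \right)} = 61 - - \frac{289}{52} = 61 + \frac{289}{52} = \frac{3461}{52}$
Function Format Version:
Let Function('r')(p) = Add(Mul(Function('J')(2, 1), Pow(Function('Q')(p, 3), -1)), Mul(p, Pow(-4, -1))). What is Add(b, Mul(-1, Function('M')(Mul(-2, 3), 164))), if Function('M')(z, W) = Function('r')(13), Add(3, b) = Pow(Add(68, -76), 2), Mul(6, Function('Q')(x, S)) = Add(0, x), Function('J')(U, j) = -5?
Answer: Rational(3461, 52) ≈ 66.558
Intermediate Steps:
Function('Q')(x, S) = Mul(Rational(1, 6), x) (Function('Q')(x, S) = Mul(Rational(1, 6), Add(0, x)) = Mul(Rational(1, 6), x))
b = 61 (b = Add(-3, Pow(Add(68, -76), 2)) = Add(-3, Pow(-8, 2)) = Add(-3, 64) = 61)
Function('r')(p) = Add(Mul(-30, Pow(p, -1)), Mul(Rational(-1, 4), p)) (Function('r')(p) = Add(Mul(-5, Pow(Mul(Rational(1, 6), p), -1)), Mul(p, Pow(-4, -1))) = Add(Mul(-5, Mul(6, Pow(p, -1))), Mul(p, Rational(-1, 4))) = Add(Mul(-30, Pow(p, -1)), Mul(Rational(-1, 4), p)))
Function('M')(z, W) = Rational(-289, 52) (Function('M')(z, W) = Add(Mul(-30, Pow(13, -1)), Mul(Rational(-1, 4), 13)) = Add(Mul(-30, Rational(1, 13)), Rational(-13, 4)) = Add(Rational(-30, 13), Rational(-13, 4)) = Rational(-289, 52))
Add(b, Mul(-1, Function('M')(Mul(-2, 3), 164))) = Add(61, Mul(-1, Rational(-289, 52))) = Add(61, Rational(289, 52)) = Rational(3461, 52)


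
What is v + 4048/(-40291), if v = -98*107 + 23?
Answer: -421568781/40291 ≈ -10463.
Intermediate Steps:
v = -10463 (v = -10486 + 23 = -10463)
v + 4048/(-40291) = -10463 + 4048/(-40291) = -10463 + 4048*(-1/40291) = -10463 - 4048/40291 = -421568781/40291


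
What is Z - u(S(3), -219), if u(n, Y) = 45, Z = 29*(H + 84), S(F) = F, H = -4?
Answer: 2275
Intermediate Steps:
Z = 2320 (Z = 29*(-4 + 84) = 29*80 = 2320)
Z - u(S(3), -219) = 2320 - 1*45 = 2320 - 45 = 2275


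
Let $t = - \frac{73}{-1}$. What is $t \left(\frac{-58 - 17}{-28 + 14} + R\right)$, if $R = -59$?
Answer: $- \frac{54823}{14} \approx -3915.9$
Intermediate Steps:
$t = 73$ ($t = \left(-73\right) \left(-1\right) = 73$)
$t \left(\frac{-58 - 17}{-28 + 14} + R\right) = 73 \left(\frac{-58 - 17}{-28 + 14} - 59\right) = 73 \left(- \frac{75}{-14} - 59\right) = 73 \left(\left(-75\right) \left(- \frac{1}{14}\right) - 59\right) = 73 \left(\frac{75}{14} - 59\right) = 73 \left(- \frac{751}{14}\right) = - \frac{54823}{14}$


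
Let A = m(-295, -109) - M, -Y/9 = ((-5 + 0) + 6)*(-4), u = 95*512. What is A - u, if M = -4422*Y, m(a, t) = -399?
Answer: 110153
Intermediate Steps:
u = 48640
Y = 36 (Y = -9*((-5 + 0) + 6)*(-4) = -9*(-5 + 6)*(-4) = -9*(-4) = 36)
M = -159192 (M = -4422*36 = -159192)
A = 158793 (A = -399 - 1*(-159192) = -399 + 159192 = 158793)
A - u = 158793 - 1*48640 = 158793 - 48640 = 110153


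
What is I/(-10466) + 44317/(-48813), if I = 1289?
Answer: -526741679/510876858 ≈ -1.0311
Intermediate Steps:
I/(-10466) + 44317/(-48813) = 1289/(-10466) + 44317/(-48813) = 1289*(-1/10466) + 44317*(-1/48813) = -1289/10466 - 44317/48813 = -526741679/510876858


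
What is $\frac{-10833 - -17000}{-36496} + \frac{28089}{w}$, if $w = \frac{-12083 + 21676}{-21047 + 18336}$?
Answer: $- \frac{2779203246415}{350106128} \approx -7938.2$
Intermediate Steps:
$w = - \frac{9593}{2711}$ ($w = \frac{9593}{-2711} = 9593 \left(- \frac{1}{2711}\right) = - \frac{9593}{2711} \approx -3.5385$)
$\frac{-10833 - -17000}{-36496} + \frac{28089}{w} = \frac{-10833 - -17000}{-36496} + \frac{28089}{- \frac{9593}{2711}} = \left(-10833 + 17000\right) \left(- \frac{1}{36496}\right) + 28089 \left(- \frac{2711}{9593}\right) = 6167 \left(- \frac{1}{36496}\right) - \frac{76149279}{9593} = - \frac{6167}{36496} - \frac{76149279}{9593} = - \frac{2779203246415}{350106128}$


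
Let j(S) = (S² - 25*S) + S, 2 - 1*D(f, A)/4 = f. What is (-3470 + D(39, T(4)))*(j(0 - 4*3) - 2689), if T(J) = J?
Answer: 8165826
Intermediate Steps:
D(f, A) = 8 - 4*f
j(S) = S² - 24*S
(-3470 + D(39, T(4)))*(j(0 - 4*3) - 2689) = (-3470 + (8 - 4*39))*((0 - 4*3)*(-24 + (0 - 4*3)) - 2689) = (-3470 + (8 - 156))*((0 - 12)*(-24 + (0 - 12)) - 2689) = (-3470 - 148)*(-12*(-24 - 12) - 2689) = -3618*(-12*(-36) - 2689) = -3618*(432 - 2689) = -3618*(-2257) = 8165826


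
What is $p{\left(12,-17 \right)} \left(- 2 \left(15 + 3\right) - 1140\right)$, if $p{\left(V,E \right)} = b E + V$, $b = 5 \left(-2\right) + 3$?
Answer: $-154056$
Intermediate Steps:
$b = -7$ ($b = -10 + 3 = -7$)
$p{\left(V,E \right)} = V - 7 E$ ($p{\left(V,E \right)} = - 7 E + V = V - 7 E$)
$p{\left(12,-17 \right)} \left(- 2 \left(15 + 3\right) - 1140\right) = \left(12 - -119\right) \left(- 2 \left(15 + 3\right) - 1140\right) = \left(12 + 119\right) \left(\left(-2\right) 18 - 1140\right) = 131 \left(-36 - 1140\right) = 131 \left(-1176\right) = -154056$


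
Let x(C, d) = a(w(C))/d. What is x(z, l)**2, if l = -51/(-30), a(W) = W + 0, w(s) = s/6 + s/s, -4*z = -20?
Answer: 3025/2601 ≈ 1.1630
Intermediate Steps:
z = 5 (z = -1/4*(-20) = 5)
w(s) = 1 + s/6 (w(s) = s*(1/6) + 1 = s/6 + 1 = 1 + s/6)
a(W) = W
l = 17/10 (l = -51*(-1/30) = 17/10 ≈ 1.7000)
x(C, d) = (1 + C/6)/d
x(z, l)**2 = ((6 + 5)/(6*(17/10)))**2 = ((1/6)*(10/17)*11)**2 = (55/51)**2 = 3025/2601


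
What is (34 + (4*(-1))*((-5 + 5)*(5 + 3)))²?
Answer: 1156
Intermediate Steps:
(34 + (4*(-1))*((-5 + 5)*(5 + 3)))² = (34 - 0*8)² = (34 - 4*0)² = (34 + 0)² = 34² = 1156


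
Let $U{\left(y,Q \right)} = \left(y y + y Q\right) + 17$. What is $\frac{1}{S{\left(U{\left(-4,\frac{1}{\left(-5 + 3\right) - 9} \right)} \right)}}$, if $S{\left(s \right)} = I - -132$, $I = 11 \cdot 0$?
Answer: $\frac{1}{132} \approx 0.0075758$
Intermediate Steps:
$I = 0$
$U{\left(y,Q \right)} = 17 + y^{2} + Q y$ ($U{\left(y,Q \right)} = \left(y^{2} + Q y\right) + 17 = 17 + y^{2} + Q y$)
$S{\left(s \right)} = 132$ ($S{\left(s \right)} = 0 - -132 = 0 + 132 = 132$)
$\frac{1}{S{\left(U{\left(-4,\frac{1}{\left(-5 + 3\right) - 9} \right)} \right)}} = \frac{1}{132}$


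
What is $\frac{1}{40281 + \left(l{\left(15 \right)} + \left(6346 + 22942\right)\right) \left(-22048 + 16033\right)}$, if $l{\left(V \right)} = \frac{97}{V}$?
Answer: $- \frac{1}{176165936} \approx -5.6765 \cdot 10^{-9}$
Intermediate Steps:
$\frac{1}{40281 + \left(l{\left(15 \right)} + \left(6346 + 22942\right)\right) \left(-22048 + 16033\right)} = \frac{1}{40281 + \left(\frac{97}{15} + \left(6346 + 22942\right)\right) \left(-22048 + 16033\right)} = \frac{1}{40281 + \left(97 \cdot \frac{1}{15} + 29288\right) \left(-6015\right)} = \frac{1}{40281 + \left(\frac{97}{15} + 29288\right) \left(-6015\right)} = \frac{1}{40281 + \frac{439417}{15} \left(-6015\right)} = \frac{1}{40281 - 176206217} = \frac{1}{-176165936} = - \frac{1}{176165936}$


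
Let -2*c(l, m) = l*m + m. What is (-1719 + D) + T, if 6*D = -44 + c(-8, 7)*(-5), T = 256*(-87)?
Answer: -96075/4 ≈ -24019.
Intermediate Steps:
c(l, m) = -m/2 - l*m/2 (c(l, m) = -(l*m + m)/2 = -(m + l*m)/2 = -m/2 - l*m/2)
T = -22272
D = -111/4 (D = (-44 - ½*7*(1 - 8)*(-5))/6 = (-44 - ½*7*(-7)*(-5))/6 = (-44 + (49/2)*(-5))/6 = (-44 - 245/2)/6 = (⅙)*(-333/2) = -111/4 ≈ -27.750)
(-1719 + D) + T = (-1719 - 111/4) - 22272 = -6987/4 - 22272 = -96075/4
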